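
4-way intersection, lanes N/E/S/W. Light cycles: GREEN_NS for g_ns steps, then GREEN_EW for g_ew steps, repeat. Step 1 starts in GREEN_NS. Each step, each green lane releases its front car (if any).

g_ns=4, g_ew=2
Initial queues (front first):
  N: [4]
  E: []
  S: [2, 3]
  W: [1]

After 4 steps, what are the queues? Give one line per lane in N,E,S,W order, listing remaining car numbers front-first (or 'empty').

Step 1 [NS]: N:car4-GO,E:wait,S:car2-GO,W:wait | queues: N=0 E=0 S=1 W=1
Step 2 [NS]: N:empty,E:wait,S:car3-GO,W:wait | queues: N=0 E=0 S=0 W=1
Step 3 [NS]: N:empty,E:wait,S:empty,W:wait | queues: N=0 E=0 S=0 W=1
Step 4 [NS]: N:empty,E:wait,S:empty,W:wait | queues: N=0 E=0 S=0 W=1

N: empty
E: empty
S: empty
W: 1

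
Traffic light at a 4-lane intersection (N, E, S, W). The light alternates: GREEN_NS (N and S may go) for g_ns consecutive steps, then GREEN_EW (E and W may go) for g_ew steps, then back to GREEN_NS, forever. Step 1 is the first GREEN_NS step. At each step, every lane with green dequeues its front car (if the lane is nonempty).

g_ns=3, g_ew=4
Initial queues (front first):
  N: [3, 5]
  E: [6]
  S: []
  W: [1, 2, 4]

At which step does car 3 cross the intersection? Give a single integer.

Step 1 [NS]: N:car3-GO,E:wait,S:empty,W:wait | queues: N=1 E=1 S=0 W=3
Step 2 [NS]: N:car5-GO,E:wait,S:empty,W:wait | queues: N=0 E=1 S=0 W=3
Step 3 [NS]: N:empty,E:wait,S:empty,W:wait | queues: N=0 E=1 S=0 W=3
Step 4 [EW]: N:wait,E:car6-GO,S:wait,W:car1-GO | queues: N=0 E=0 S=0 W=2
Step 5 [EW]: N:wait,E:empty,S:wait,W:car2-GO | queues: N=0 E=0 S=0 W=1
Step 6 [EW]: N:wait,E:empty,S:wait,W:car4-GO | queues: N=0 E=0 S=0 W=0
Car 3 crosses at step 1

1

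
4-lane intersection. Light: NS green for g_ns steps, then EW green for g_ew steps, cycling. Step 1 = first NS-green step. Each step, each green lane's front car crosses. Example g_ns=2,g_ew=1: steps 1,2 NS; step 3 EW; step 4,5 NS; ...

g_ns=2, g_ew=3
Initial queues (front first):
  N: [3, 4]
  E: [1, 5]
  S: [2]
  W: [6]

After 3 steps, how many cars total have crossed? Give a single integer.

Answer: 5

Derivation:
Step 1 [NS]: N:car3-GO,E:wait,S:car2-GO,W:wait | queues: N=1 E=2 S=0 W=1
Step 2 [NS]: N:car4-GO,E:wait,S:empty,W:wait | queues: N=0 E=2 S=0 W=1
Step 3 [EW]: N:wait,E:car1-GO,S:wait,W:car6-GO | queues: N=0 E=1 S=0 W=0
Cars crossed by step 3: 5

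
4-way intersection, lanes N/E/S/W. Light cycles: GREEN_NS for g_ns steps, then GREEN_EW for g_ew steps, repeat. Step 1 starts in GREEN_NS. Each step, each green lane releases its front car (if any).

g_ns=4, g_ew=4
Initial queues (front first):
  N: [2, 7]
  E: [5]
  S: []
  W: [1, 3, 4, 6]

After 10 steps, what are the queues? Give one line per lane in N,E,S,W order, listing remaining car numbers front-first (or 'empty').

Step 1 [NS]: N:car2-GO,E:wait,S:empty,W:wait | queues: N=1 E=1 S=0 W=4
Step 2 [NS]: N:car7-GO,E:wait,S:empty,W:wait | queues: N=0 E=1 S=0 W=4
Step 3 [NS]: N:empty,E:wait,S:empty,W:wait | queues: N=0 E=1 S=0 W=4
Step 4 [NS]: N:empty,E:wait,S:empty,W:wait | queues: N=0 E=1 S=0 W=4
Step 5 [EW]: N:wait,E:car5-GO,S:wait,W:car1-GO | queues: N=0 E=0 S=0 W=3
Step 6 [EW]: N:wait,E:empty,S:wait,W:car3-GO | queues: N=0 E=0 S=0 W=2
Step 7 [EW]: N:wait,E:empty,S:wait,W:car4-GO | queues: N=0 E=0 S=0 W=1
Step 8 [EW]: N:wait,E:empty,S:wait,W:car6-GO | queues: N=0 E=0 S=0 W=0

N: empty
E: empty
S: empty
W: empty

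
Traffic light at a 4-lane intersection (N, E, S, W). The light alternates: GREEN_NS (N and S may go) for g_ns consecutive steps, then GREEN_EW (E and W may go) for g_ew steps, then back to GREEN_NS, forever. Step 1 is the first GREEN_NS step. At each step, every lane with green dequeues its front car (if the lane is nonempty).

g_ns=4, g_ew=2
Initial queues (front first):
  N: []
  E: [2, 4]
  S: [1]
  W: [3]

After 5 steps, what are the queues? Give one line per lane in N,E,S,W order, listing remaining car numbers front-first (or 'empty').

Step 1 [NS]: N:empty,E:wait,S:car1-GO,W:wait | queues: N=0 E=2 S=0 W=1
Step 2 [NS]: N:empty,E:wait,S:empty,W:wait | queues: N=0 E=2 S=0 W=1
Step 3 [NS]: N:empty,E:wait,S:empty,W:wait | queues: N=0 E=2 S=0 W=1
Step 4 [NS]: N:empty,E:wait,S:empty,W:wait | queues: N=0 E=2 S=0 W=1
Step 5 [EW]: N:wait,E:car2-GO,S:wait,W:car3-GO | queues: N=0 E=1 S=0 W=0

N: empty
E: 4
S: empty
W: empty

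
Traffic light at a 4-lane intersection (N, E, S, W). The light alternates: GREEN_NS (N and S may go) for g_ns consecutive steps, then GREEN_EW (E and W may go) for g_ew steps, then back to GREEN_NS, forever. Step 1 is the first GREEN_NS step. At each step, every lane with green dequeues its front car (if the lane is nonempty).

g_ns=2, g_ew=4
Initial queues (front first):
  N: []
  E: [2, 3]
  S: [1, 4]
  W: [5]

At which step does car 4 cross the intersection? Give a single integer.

Step 1 [NS]: N:empty,E:wait,S:car1-GO,W:wait | queues: N=0 E=2 S=1 W=1
Step 2 [NS]: N:empty,E:wait,S:car4-GO,W:wait | queues: N=0 E=2 S=0 W=1
Step 3 [EW]: N:wait,E:car2-GO,S:wait,W:car5-GO | queues: N=0 E=1 S=0 W=0
Step 4 [EW]: N:wait,E:car3-GO,S:wait,W:empty | queues: N=0 E=0 S=0 W=0
Car 4 crosses at step 2

2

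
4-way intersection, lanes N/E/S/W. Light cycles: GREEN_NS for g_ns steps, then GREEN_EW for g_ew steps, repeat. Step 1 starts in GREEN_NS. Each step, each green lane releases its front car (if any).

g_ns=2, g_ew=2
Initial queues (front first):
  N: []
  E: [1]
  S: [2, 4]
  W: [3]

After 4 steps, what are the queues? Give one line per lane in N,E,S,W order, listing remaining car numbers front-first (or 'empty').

Step 1 [NS]: N:empty,E:wait,S:car2-GO,W:wait | queues: N=0 E=1 S=1 W=1
Step 2 [NS]: N:empty,E:wait,S:car4-GO,W:wait | queues: N=0 E=1 S=0 W=1
Step 3 [EW]: N:wait,E:car1-GO,S:wait,W:car3-GO | queues: N=0 E=0 S=0 W=0

N: empty
E: empty
S: empty
W: empty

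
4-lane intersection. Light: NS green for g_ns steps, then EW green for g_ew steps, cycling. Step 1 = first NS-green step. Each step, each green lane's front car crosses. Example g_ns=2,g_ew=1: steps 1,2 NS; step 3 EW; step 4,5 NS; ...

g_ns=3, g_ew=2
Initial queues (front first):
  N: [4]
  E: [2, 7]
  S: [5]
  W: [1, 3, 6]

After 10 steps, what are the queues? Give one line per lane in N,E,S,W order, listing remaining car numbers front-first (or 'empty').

Step 1 [NS]: N:car4-GO,E:wait,S:car5-GO,W:wait | queues: N=0 E=2 S=0 W=3
Step 2 [NS]: N:empty,E:wait,S:empty,W:wait | queues: N=0 E=2 S=0 W=3
Step 3 [NS]: N:empty,E:wait,S:empty,W:wait | queues: N=0 E=2 S=0 W=3
Step 4 [EW]: N:wait,E:car2-GO,S:wait,W:car1-GO | queues: N=0 E=1 S=0 W=2
Step 5 [EW]: N:wait,E:car7-GO,S:wait,W:car3-GO | queues: N=0 E=0 S=0 W=1
Step 6 [NS]: N:empty,E:wait,S:empty,W:wait | queues: N=0 E=0 S=0 W=1
Step 7 [NS]: N:empty,E:wait,S:empty,W:wait | queues: N=0 E=0 S=0 W=1
Step 8 [NS]: N:empty,E:wait,S:empty,W:wait | queues: N=0 E=0 S=0 W=1
Step 9 [EW]: N:wait,E:empty,S:wait,W:car6-GO | queues: N=0 E=0 S=0 W=0

N: empty
E: empty
S: empty
W: empty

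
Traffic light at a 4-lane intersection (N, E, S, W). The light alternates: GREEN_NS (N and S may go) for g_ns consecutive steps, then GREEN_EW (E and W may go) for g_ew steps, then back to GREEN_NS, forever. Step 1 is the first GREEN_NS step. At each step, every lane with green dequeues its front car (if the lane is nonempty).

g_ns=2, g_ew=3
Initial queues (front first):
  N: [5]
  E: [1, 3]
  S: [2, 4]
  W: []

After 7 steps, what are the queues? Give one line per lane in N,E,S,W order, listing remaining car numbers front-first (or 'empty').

Step 1 [NS]: N:car5-GO,E:wait,S:car2-GO,W:wait | queues: N=0 E=2 S=1 W=0
Step 2 [NS]: N:empty,E:wait,S:car4-GO,W:wait | queues: N=0 E=2 S=0 W=0
Step 3 [EW]: N:wait,E:car1-GO,S:wait,W:empty | queues: N=0 E=1 S=0 W=0
Step 4 [EW]: N:wait,E:car3-GO,S:wait,W:empty | queues: N=0 E=0 S=0 W=0

N: empty
E: empty
S: empty
W: empty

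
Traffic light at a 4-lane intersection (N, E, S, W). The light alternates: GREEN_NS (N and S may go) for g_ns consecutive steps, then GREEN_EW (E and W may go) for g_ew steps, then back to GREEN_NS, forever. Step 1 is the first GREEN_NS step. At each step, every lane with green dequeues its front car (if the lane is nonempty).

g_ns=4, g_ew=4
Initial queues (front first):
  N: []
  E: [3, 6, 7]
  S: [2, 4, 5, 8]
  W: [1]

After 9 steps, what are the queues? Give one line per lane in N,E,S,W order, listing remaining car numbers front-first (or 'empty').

Step 1 [NS]: N:empty,E:wait,S:car2-GO,W:wait | queues: N=0 E=3 S=3 W=1
Step 2 [NS]: N:empty,E:wait,S:car4-GO,W:wait | queues: N=0 E=3 S=2 W=1
Step 3 [NS]: N:empty,E:wait,S:car5-GO,W:wait | queues: N=0 E=3 S=1 W=1
Step 4 [NS]: N:empty,E:wait,S:car8-GO,W:wait | queues: N=0 E=3 S=0 W=1
Step 5 [EW]: N:wait,E:car3-GO,S:wait,W:car1-GO | queues: N=0 E=2 S=0 W=0
Step 6 [EW]: N:wait,E:car6-GO,S:wait,W:empty | queues: N=0 E=1 S=0 W=0
Step 7 [EW]: N:wait,E:car7-GO,S:wait,W:empty | queues: N=0 E=0 S=0 W=0

N: empty
E: empty
S: empty
W: empty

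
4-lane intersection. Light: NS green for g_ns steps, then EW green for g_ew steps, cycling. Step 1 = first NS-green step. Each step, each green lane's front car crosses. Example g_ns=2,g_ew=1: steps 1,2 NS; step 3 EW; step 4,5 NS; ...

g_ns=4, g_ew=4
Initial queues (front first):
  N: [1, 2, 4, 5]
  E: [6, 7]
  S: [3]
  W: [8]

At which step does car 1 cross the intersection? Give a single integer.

Step 1 [NS]: N:car1-GO,E:wait,S:car3-GO,W:wait | queues: N=3 E=2 S=0 W=1
Step 2 [NS]: N:car2-GO,E:wait,S:empty,W:wait | queues: N=2 E=2 S=0 W=1
Step 3 [NS]: N:car4-GO,E:wait,S:empty,W:wait | queues: N=1 E=2 S=0 W=1
Step 4 [NS]: N:car5-GO,E:wait,S:empty,W:wait | queues: N=0 E=2 S=0 W=1
Step 5 [EW]: N:wait,E:car6-GO,S:wait,W:car8-GO | queues: N=0 E=1 S=0 W=0
Step 6 [EW]: N:wait,E:car7-GO,S:wait,W:empty | queues: N=0 E=0 S=0 W=0
Car 1 crosses at step 1

1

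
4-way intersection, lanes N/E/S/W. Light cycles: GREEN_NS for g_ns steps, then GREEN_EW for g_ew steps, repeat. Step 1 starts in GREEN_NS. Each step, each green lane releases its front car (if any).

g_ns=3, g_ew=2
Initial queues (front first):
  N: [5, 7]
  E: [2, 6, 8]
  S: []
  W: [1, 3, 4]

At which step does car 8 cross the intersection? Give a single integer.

Step 1 [NS]: N:car5-GO,E:wait,S:empty,W:wait | queues: N=1 E=3 S=0 W=3
Step 2 [NS]: N:car7-GO,E:wait,S:empty,W:wait | queues: N=0 E=3 S=0 W=3
Step 3 [NS]: N:empty,E:wait,S:empty,W:wait | queues: N=0 E=3 S=0 W=3
Step 4 [EW]: N:wait,E:car2-GO,S:wait,W:car1-GO | queues: N=0 E=2 S=0 W=2
Step 5 [EW]: N:wait,E:car6-GO,S:wait,W:car3-GO | queues: N=0 E=1 S=0 W=1
Step 6 [NS]: N:empty,E:wait,S:empty,W:wait | queues: N=0 E=1 S=0 W=1
Step 7 [NS]: N:empty,E:wait,S:empty,W:wait | queues: N=0 E=1 S=0 W=1
Step 8 [NS]: N:empty,E:wait,S:empty,W:wait | queues: N=0 E=1 S=0 W=1
Step 9 [EW]: N:wait,E:car8-GO,S:wait,W:car4-GO | queues: N=0 E=0 S=0 W=0
Car 8 crosses at step 9

9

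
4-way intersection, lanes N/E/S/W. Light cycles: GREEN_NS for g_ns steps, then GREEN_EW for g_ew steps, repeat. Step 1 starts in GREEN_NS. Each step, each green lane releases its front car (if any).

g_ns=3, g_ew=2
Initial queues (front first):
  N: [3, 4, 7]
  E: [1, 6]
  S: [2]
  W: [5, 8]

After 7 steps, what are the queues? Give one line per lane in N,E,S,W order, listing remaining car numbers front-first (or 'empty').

Step 1 [NS]: N:car3-GO,E:wait,S:car2-GO,W:wait | queues: N=2 E=2 S=0 W=2
Step 2 [NS]: N:car4-GO,E:wait,S:empty,W:wait | queues: N=1 E=2 S=0 W=2
Step 3 [NS]: N:car7-GO,E:wait,S:empty,W:wait | queues: N=0 E=2 S=0 W=2
Step 4 [EW]: N:wait,E:car1-GO,S:wait,W:car5-GO | queues: N=0 E=1 S=0 W=1
Step 5 [EW]: N:wait,E:car6-GO,S:wait,W:car8-GO | queues: N=0 E=0 S=0 W=0

N: empty
E: empty
S: empty
W: empty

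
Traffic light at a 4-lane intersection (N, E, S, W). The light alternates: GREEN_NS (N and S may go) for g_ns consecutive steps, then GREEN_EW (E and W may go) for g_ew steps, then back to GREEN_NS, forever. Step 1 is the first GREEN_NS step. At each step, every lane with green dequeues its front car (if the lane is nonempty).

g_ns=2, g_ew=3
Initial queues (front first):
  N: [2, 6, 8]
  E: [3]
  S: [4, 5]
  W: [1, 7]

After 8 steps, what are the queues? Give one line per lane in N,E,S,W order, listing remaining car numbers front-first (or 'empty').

Step 1 [NS]: N:car2-GO,E:wait,S:car4-GO,W:wait | queues: N=2 E=1 S=1 W=2
Step 2 [NS]: N:car6-GO,E:wait,S:car5-GO,W:wait | queues: N=1 E=1 S=0 W=2
Step 3 [EW]: N:wait,E:car3-GO,S:wait,W:car1-GO | queues: N=1 E=0 S=0 W=1
Step 4 [EW]: N:wait,E:empty,S:wait,W:car7-GO | queues: N=1 E=0 S=0 W=0
Step 5 [EW]: N:wait,E:empty,S:wait,W:empty | queues: N=1 E=0 S=0 W=0
Step 6 [NS]: N:car8-GO,E:wait,S:empty,W:wait | queues: N=0 E=0 S=0 W=0

N: empty
E: empty
S: empty
W: empty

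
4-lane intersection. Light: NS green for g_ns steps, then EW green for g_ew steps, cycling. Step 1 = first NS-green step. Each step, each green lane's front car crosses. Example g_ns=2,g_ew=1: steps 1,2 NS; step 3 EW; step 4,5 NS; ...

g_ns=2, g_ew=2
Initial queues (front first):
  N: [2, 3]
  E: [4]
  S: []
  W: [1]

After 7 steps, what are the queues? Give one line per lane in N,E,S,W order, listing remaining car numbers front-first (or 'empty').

Step 1 [NS]: N:car2-GO,E:wait,S:empty,W:wait | queues: N=1 E=1 S=0 W=1
Step 2 [NS]: N:car3-GO,E:wait,S:empty,W:wait | queues: N=0 E=1 S=0 W=1
Step 3 [EW]: N:wait,E:car4-GO,S:wait,W:car1-GO | queues: N=0 E=0 S=0 W=0

N: empty
E: empty
S: empty
W: empty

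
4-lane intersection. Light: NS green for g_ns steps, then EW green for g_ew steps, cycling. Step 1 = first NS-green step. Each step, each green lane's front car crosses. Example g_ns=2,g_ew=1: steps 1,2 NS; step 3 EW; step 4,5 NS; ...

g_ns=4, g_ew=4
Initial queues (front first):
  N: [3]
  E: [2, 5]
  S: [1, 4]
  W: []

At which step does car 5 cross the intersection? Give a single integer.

Step 1 [NS]: N:car3-GO,E:wait,S:car1-GO,W:wait | queues: N=0 E=2 S=1 W=0
Step 2 [NS]: N:empty,E:wait,S:car4-GO,W:wait | queues: N=0 E=2 S=0 W=0
Step 3 [NS]: N:empty,E:wait,S:empty,W:wait | queues: N=0 E=2 S=0 W=0
Step 4 [NS]: N:empty,E:wait,S:empty,W:wait | queues: N=0 E=2 S=0 W=0
Step 5 [EW]: N:wait,E:car2-GO,S:wait,W:empty | queues: N=0 E=1 S=0 W=0
Step 6 [EW]: N:wait,E:car5-GO,S:wait,W:empty | queues: N=0 E=0 S=0 W=0
Car 5 crosses at step 6

6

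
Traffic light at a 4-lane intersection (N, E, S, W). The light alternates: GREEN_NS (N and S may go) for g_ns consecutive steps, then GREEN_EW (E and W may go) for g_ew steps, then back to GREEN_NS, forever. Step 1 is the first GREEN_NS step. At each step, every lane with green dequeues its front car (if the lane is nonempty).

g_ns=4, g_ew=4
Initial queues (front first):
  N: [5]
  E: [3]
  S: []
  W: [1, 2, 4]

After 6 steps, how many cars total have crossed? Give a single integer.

Step 1 [NS]: N:car5-GO,E:wait,S:empty,W:wait | queues: N=0 E=1 S=0 W=3
Step 2 [NS]: N:empty,E:wait,S:empty,W:wait | queues: N=0 E=1 S=0 W=3
Step 3 [NS]: N:empty,E:wait,S:empty,W:wait | queues: N=0 E=1 S=0 W=3
Step 4 [NS]: N:empty,E:wait,S:empty,W:wait | queues: N=0 E=1 S=0 W=3
Step 5 [EW]: N:wait,E:car3-GO,S:wait,W:car1-GO | queues: N=0 E=0 S=0 W=2
Step 6 [EW]: N:wait,E:empty,S:wait,W:car2-GO | queues: N=0 E=0 S=0 W=1
Cars crossed by step 6: 4

Answer: 4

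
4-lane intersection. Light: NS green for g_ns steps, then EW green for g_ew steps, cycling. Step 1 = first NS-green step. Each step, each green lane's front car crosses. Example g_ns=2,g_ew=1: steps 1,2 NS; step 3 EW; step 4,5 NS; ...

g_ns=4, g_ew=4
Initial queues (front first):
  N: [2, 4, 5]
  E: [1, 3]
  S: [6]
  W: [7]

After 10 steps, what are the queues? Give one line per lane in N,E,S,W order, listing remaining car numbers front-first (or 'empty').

Step 1 [NS]: N:car2-GO,E:wait,S:car6-GO,W:wait | queues: N=2 E=2 S=0 W=1
Step 2 [NS]: N:car4-GO,E:wait,S:empty,W:wait | queues: N=1 E=2 S=0 W=1
Step 3 [NS]: N:car5-GO,E:wait,S:empty,W:wait | queues: N=0 E=2 S=0 W=1
Step 4 [NS]: N:empty,E:wait,S:empty,W:wait | queues: N=0 E=2 S=0 W=1
Step 5 [EW]: N:wait,E:car1-GO,S:wait,W:car7-GO | queues: N=0 E=1 S=0 W=0
Step 6 [EW]: N:wait,E:car3-GO,S:wait,W:empty | queues: N=0 E=0 S=0 W=0

N: empty
E: empty
S: empty
W: empty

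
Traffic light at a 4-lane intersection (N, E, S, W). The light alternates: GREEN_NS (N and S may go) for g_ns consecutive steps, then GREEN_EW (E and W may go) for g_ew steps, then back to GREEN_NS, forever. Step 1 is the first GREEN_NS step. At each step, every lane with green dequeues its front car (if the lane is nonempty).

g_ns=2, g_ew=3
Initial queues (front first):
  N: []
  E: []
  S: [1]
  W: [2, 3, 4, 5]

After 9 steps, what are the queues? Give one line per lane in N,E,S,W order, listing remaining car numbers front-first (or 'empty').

Step 1 [NS]: N:empty,E:wait,S:car1-GO,W:wait | queues: N=0 E=0 S=0 W=4
Step 2 [NS]: N:empty,E:wait,S:empty,W:wait | queues: N=0 E=0 S=0 W=4
Step 3 [EW]: N:wait,E:empty,S:wait,W:car2-GO | queues: N=0 E=0 S=0 W=3
Step 4 [EW]: N:wait,E:empty,S:wait,W:car3-GO | queues: N=0 E=0 S=0 W=2
Step 5 [EW]: N:wait,E:empty,S:wait,W:car4-GO | queues: N=0 E=0 S=0 W=1
Step 6 [NS]: N:empty,E:wait,S:empty,W:wait | queues: N=0 E=0 S=0 W=1
Step 7 [NS]: N:empty,E:wait,S:empty,W:wait | queues: N=0 E=0 S=0 W=1
Step 8 [EW]: N:wait,E:empty,S:wait,W:car5-GO | queues: N=0 E=0 S=0 W=0

N: empty
E: empty
S: empty
W: empty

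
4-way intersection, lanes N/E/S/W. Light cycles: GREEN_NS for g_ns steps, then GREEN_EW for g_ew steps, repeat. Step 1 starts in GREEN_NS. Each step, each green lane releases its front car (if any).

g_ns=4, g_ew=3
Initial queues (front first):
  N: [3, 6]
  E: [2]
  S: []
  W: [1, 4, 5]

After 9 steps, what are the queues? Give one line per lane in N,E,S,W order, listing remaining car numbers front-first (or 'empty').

Step 1 [NS]: N:car3-GO,E:wait,S:empty,W:wait | queues: N=1 E=1 S=0 W=3
Step 2 [NS]: N:car6-GO,E:wait,S:empty,W:wait | queues: N=0 E=1 S=0 W=3
Step 3 [NS]: N:empty,E:wait,S:empty,W:wait | queues: N=0 E=1 S=0 W=3
Step 4 [NS]: N:empty,E:wait,S:empty,W:wait | queues: N=0 E=1 S=0 W=3
Step 5 [EW]: N:wait,E:car2-GO,S:wait,W:car1-GO | queues: N=0 E=0 S=0 W=2
Step 6 [EW]: N:wait,E:empty,S:wait,W:car4-GO | queues: N=0 E=0 S=0 W=1
Step 7 [EW]: N:wait,E:empty,S:wait,W:car5-GO | queues: N=0 E=0 S=0 W=0

N: empty
E: empty
S: empty
W: empty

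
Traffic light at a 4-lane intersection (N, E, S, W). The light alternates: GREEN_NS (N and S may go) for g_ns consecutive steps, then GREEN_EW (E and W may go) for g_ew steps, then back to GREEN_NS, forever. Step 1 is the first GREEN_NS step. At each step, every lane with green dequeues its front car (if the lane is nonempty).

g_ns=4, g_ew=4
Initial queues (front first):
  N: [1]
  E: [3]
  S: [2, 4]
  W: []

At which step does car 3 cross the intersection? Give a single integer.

Step 1 [NS]: N:car1-GO,E:wait,S:car2-GO,W:wait | queues: N=0 E=1 S=1 W=0
Step 2 [NS]: N:empty,E:wait,S:car4-GO,W:wait | queues: N=0 E=1 S=0 W=0
Step 3 [NS]: N:empty,E:wait,S:empty,W:wait | queues: N=0 E=1 S=0 W=0
Step 4 [NS]: N:empty,E:wait,S:empty,W:wait | queues: N=0 E=1 S=0 W=0
Step 5 [EW]: N:wait,E:car3-GO,S:wait,W:empty | queues: N=0 E=0 S=0 W=0
Car 3 crosses at step 5

5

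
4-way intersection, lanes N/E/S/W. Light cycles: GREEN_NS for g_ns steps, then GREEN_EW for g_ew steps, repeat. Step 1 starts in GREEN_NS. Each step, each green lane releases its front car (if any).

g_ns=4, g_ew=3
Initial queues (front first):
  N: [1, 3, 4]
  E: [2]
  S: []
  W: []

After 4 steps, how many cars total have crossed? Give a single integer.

Step 1 [NS]: N:car1-GO,E:wait,S:empty,W:wait | queues: N=2 E=1 S=0 W=0
Step 2 [NS]: N:car3-GO,E:wait,S:empty,W:wait | queues: N=1 E=1 S=0 W=0
Step 3 [NS]: N:car4-GO,E:wait,S:empty,W:wait | queues: N=0 E=1 S=0 W=0
Step 4 [NS]: N:empty,E:wait,S:empty,W:wait | queues: N=0 E=1 S=0 W=0
Cars crossed by step 4: 3

Answer: 3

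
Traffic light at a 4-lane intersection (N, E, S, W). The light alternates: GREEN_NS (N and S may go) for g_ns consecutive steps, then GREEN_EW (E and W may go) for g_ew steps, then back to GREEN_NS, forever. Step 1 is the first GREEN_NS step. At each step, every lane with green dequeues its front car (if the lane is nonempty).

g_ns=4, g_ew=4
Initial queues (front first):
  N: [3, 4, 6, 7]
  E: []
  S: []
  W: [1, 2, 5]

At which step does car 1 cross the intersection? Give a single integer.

Step 1 [NS]: N:car3-GO,E:wait,S:empty,W:wait | queues: N=3 E=0 S=0 W=3
Step 2 [NS]: N:car4-GO,E:wait,S:empty,W:wait | queues: N=2 E=0 S=0 W=3
Step 3 [NS]: N:car6-GO,E:wait,S:empty,W:wait | queues: N=1 E=0 S=0 W=3
Step 4 [NS]: N:car7-GO,E:wait,S:empty,W:wait | queues: N=0 E=0 S=0 W=3
Step 5 [EW]: N:wait,E:empty,S:wait,W:car1-GO | queues: N=0 E=0 S=0 W=2
Step 6 [EW]: N:wait,E:empty,S:wait,W:car2-GO | queues: N=0 E=0 S=0 W=1
Step 7 [EW]: N:wait,E:empty,S:wait,W:car5-GO | queues: N=0 E=0 S=0 W=0
Car 1 crosses at step 5

5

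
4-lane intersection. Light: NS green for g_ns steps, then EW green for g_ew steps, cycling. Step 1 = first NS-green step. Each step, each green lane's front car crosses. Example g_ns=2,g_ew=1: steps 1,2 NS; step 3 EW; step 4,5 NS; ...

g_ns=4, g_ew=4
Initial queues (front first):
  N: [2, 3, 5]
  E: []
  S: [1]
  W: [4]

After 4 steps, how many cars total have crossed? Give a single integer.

Step 1 [NS]: N:car2-GO,E:wait,S:car1-GO,W:wait | queues: N=2 E=0 S=0 W=1
Step 2 [NS]: N:car3-GO,E:wait,S:empty,W:wait | queues: N=1 E=0 S=0 W=1
Step 3 [NS]: N:car5-GO,E:wait,S:empty,W:wait | queues: N=0 E=0 S=0 W=1
Step 4 [NS]: N:empty,E:wait,S:empty,W:wait | queues: N=0 E=0 S=0 W=1
Cars crossed by step 4: 4

Answer: 4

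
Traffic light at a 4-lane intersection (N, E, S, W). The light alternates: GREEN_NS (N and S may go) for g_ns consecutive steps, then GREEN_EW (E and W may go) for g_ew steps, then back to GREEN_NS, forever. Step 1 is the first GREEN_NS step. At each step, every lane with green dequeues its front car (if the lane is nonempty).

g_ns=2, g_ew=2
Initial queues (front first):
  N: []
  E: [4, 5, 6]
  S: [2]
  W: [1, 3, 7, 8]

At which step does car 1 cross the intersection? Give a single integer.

Step 1 [NS]: N:empty,E:wait,S:car2-GO,W:wait | queues: N=0 E=3 S=0 W=4
Step 2 [NS]: N:empty,E:wait,S:empty,W:wait | queues: N=0 E=3 S=0 W=4
Step 3 [EW]: N:wait,E:car4-GO,S:wait,W:car1-GO | queues: N=0 E=2 S=0 W=3
Step 4 [EW]: N:wait,E:car5-GO,S:wait,W:car3-GO | queues: N=0 E=1 S=0 W=2
Step 5 [NS]: N:empty,E:wait,S:empty,W:wait | queues: N=0 E=1 S=0 W=2
Step 6 [NS]: N:empty,E:wait,S:empty,W:wait | queues: N=0 E=1 S=0 W=2
Step 7 [EW]: N:wait,E:car6-GO,S:wait,W:car7-GO | queues: N=0 E=0 S=0 W=1
Step 8 [EW]: N:wait,E:empty,S:wait,W:car8-GO | queues: N=0 E=0 S=0 W=0
Car 1 crosses at step 3

3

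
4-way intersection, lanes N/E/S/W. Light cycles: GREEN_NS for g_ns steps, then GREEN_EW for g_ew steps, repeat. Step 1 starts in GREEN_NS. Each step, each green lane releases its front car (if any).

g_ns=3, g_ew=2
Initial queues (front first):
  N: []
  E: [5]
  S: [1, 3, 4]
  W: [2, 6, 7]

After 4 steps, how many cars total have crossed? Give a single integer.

Answer: 5

Derivation:
Step 1 [NS]: N:empty,E:wait,S:car1-GO,W:wait | queues: N=0 E=1 S=2 W=3
Step 2 [NS]: N:empty,E:wait,S:car3-GO,W:wait | queues: N=0 E=1 S=1 W=3
Step 3 [NS]: N:empty,E:wait,S:car4-GO,W:wait | queues: N=0 E=1 S=0 W=3
Step 4 [EW]: N:wait,E:car5-GO,S:wait,W:car2-GO | queues: N=0 E=0 S=0 W=2
Cars crossed by step 4: 5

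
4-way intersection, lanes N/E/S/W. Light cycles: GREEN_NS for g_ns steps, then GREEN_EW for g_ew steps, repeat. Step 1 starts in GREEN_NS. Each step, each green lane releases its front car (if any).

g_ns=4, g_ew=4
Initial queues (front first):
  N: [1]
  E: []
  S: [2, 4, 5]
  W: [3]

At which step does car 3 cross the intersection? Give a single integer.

Step 1 [NS]: N:car1-GO,E:wait,S:car2-GO,W:wait | queues: N=0 E=0 S=2 W=1
Step 2 [NS]: N:empty,E:wait,S:car4-GO,W:wait | queues: N=0 E=0 S=1 W=1
Step 3 [NS]: N:empty,E:wait,S:car5-GO,W:wait | queues: N=0 E=0 S=0 W=1
Step 4 [NS]: N:empty,E:wait,S:empty,W:wait | queues: N=0 E=0 S=0 W=1
Step 5 [EW]: N:wait,E:empty,S:wait,W:car3-GO | queues: N=0 E=0 S=0 W=0
Car 3 crosses at step 5

5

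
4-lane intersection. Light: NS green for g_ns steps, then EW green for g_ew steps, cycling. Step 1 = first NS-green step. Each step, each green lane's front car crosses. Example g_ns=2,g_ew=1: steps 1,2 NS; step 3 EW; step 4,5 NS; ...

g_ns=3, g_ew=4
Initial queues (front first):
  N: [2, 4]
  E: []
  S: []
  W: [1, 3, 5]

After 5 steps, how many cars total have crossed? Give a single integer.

Answer: 4

Derivation:
Step 1 [NS]: N:car2-GO,E:wait,S:empty,W:wait | queues: N=1 E=0 S=0 W=3
Step 2 [NS]: N:car4-GO,E:wait,S:empty,W:wait | queues: N=0 E=0 S=0 W=3
Step 3 [NS]: N:empty,E:wait,S:empty,W:wait | queues: N=0 E=0 S=0 W=3
Step 4 [EW]: N:wait,E:empty,S:wait,W:car1-GO | queues: N=0 E=0 S=0 W=2
Step 5 [EW]: N:wait,E:empty,S:wait,W:car3-GO | queues: N=0 E=0 S=0 W=1
Cars crossed by step 5: 4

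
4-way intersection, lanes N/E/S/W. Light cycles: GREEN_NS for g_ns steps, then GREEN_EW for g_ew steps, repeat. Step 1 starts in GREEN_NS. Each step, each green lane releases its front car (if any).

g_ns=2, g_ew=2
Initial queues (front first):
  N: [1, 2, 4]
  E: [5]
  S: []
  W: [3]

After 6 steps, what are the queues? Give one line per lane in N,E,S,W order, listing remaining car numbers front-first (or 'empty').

Step 1 [NS]: N:car1-GO,E:wait,S:empty,W:wait | queues: N=2 E=1 S=0 W=1
Step 2 [NS]: N:car2-GO,E:wait,S:empty,W:wait | queues: N=1 E=1 S=0 W=1
Step 3 [EW]: N:wait,E:car5-GO,S:wait,W:car3-GO | queues: N=1 E=0 S=0 W=0
Step 4 [EW]: N:wait,E:empty,S:wait,W:empty | queues: N=1 E=0 S=0 W=0
Step 5 [NS]: N:car4-GO,E:wait,S:empty,W:wait | queues: N=0 E=0 S=0 W=0

N: empty
E: empty
S: empty
W: empty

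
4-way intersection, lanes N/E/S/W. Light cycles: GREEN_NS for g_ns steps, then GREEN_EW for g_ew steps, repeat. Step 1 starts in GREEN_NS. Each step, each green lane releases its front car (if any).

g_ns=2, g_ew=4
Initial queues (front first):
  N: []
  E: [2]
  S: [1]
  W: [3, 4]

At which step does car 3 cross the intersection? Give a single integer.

Step 1 [NS]: N:empty,E:wait,S:car1-GO,W:wait | queues: N=0 E=1 S=0 W=2
Step 2 [NS]: N:empty,E:wait,S:empty,W:wait | queues: N=0 E=1 S=0 W=2
Step 3 [EW]: N:wait,E:car2-GO,S:wait,W:car3-GO | queues: N=0 E=0 S=0 W=1
Step 4 [EW]: N:wait,E:empty,S:wait,W:car4-GO | queues: N=0 E=0 S=0 W=0
Car 3 crosses at step 3

3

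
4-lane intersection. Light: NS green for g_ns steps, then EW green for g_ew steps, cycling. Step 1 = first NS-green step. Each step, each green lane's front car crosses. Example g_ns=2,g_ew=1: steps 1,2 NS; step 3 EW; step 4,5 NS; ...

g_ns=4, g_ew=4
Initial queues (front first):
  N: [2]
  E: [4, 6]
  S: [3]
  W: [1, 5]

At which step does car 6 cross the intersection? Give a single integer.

Step 1 [NS]: N:car2-GO,E:wait,S:car3-GO,W:wait | queues: N=0 E=2 S=0 W=2
Step 2 [NS]: N:empty,E:wait,S:empty,W:wait | queues: N=0 E=2 S=0 W=2
Step 3 [NS]: N:empty,E:wait,S:empty,W:wait | queues: N=0 E=2 S=0 W=2
Step 4 [NS]: N:empty,E:wait,S:empty,W:wait | queues: N=0 E=2 S=0 W=2
Step 5 [EW]: N:wait,E:car4-GO,S:wait,W:car1-GO | queues: N=0 E=1 S=0 W=1
Step 6 [EW]: N:wait,E:car6-GO,S:wait,W:car5-GO | queues: N=0 E=0 S=0 W=0
Car 6 crosses at step 6

6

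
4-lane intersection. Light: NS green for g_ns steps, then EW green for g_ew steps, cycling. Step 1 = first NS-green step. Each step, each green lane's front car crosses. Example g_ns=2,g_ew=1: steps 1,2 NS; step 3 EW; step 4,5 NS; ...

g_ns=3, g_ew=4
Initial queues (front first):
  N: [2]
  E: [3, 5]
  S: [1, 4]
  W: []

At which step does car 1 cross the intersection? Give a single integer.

Step 1 [NS]: N:car2-GO,E:wait,S:car1-GO,W:wait | queues: N=0 E=2 S=1 W=0
Step 2 [NS]: N:empty,E:wait,S:car4-GO,W:wait | queues: N=0 E=2 S=0 W=0
Step 3 [NS]: N:empty,E:wait,S:empty,W:wait | queues: N=0 E=2 S=0 W=0
Step 4 [EW]: N:wait,E:car3-GO,S:wait,W:empty | queues: N=0 E=1 S=0 W=0
Step 5 [EW]: N:wait,E:car5-GO,S:wait,W:empty | queues: N=0 E=0 S=0 W=0
Car 1 crosses at step 1

1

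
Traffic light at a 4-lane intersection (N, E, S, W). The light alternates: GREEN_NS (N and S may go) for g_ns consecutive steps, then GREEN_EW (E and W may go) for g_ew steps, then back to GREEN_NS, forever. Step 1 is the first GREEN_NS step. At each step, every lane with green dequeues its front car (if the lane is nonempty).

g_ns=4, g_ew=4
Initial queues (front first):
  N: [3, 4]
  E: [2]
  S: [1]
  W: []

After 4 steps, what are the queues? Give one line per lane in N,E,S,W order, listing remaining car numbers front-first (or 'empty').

Step 1 [NS]: N:car3-GO,E:wait,S:car1-GO,W:wait | queues: N=1 E=1 S=0 W=0
Step 2 [NS]: N:car4-GO,E:wait,S:empty,W:wait | queues: N=0 E=1 S=0 W=0
Step 3 [NS]: N:empty,E:wait,S:empty,W:wait | queues: N=0 E=1 S=0 W=0
Step 4 [NS]: N:empty,E:wait,S:empty,W:wait | queues: N=0 E=1 S=0 W=0

N: empty
E: 2
S: empty
W: empty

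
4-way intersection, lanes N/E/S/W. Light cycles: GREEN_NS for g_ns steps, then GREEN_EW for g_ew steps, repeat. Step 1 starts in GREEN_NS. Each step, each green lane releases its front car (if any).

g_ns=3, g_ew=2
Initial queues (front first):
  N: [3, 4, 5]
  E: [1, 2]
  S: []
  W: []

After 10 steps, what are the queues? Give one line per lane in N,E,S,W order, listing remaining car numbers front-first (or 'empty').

Step 1 [NS]: N:car3-GO,E:wait,S:empty,W:wait | queues: N=2 E=2 S=0 W=0
Step 2 [NS]: N:car4-GO,E:wait,S:empty,W:wait | queues: N=1 E=2 S=0 W=0
Step 3 [NS]: N:car5-GO,E:wait,S:empty,W:wait | queues: N=0 E=2 S=0 W=0
Step 4 [EW]: N:wait,E:car1-GO,S:wait,W:empty | queues: N=0 E=1 S=0 W=0
Step 5 [EW]: N:wait,E:car2-GO,S:wait,W:empty | queues: N=0 E=0 S=0 W=0

N: empty
E: empty
S: empty
W: empty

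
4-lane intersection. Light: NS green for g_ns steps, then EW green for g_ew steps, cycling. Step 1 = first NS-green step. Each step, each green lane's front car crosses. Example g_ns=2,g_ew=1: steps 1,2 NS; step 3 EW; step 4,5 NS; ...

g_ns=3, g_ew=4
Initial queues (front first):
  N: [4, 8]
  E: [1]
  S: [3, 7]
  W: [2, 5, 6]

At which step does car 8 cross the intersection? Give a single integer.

Step 1 [NS]: N:car4-GO,E:wait,S:car3-GO,W:wait | queues: N=1 E=1 S=1 W=3
Step 2 [NS]: N:car8-GO,E:wait,S:car7-GO,W:wait | queues: N=0 E=1 S=0 W=3
Step 3 [NS]: N:empty,E:wait,S:empty,W:wait | queues: N=0 E=1 S=0 W=3
Step 4 [EW]: N:wait,E:car1-GO,S:wait,W:car2-GO | queues: N=0 E=0 S=0 W=2
Step 5 [EW]: N:wait,E:empty,S:wait,W:car5-GO | queues: N=0 E=0 S=0 W=1
Step 6 [EW]: N:wait,E:empty,S:wait,W:car6-GO | queues: N=0 E=0 S=0 W=0
Car 8 crosses at step 2

2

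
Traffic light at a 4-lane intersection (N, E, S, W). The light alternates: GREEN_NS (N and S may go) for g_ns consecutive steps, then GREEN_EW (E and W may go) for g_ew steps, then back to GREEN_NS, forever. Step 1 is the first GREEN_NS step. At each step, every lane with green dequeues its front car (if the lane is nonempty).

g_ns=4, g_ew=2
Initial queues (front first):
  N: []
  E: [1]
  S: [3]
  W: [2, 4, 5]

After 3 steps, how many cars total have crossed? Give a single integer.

Answer: 1

Derivation:
Step 1 [NS]: N:empty,E:wait,S:car3-GO,W:wait | queues: N=0 E=1 S=0 W=3
Step 2 [NS]: N:empty,E:wait,S:empty,W:wait | queues: N=0 E=1 S=0 W=3
Step 3 [NS]: N:empty,E:wait,S:empty,W:wait | queues: N=0 E=1 S=0 W=3
Cars crossed by step 3: 1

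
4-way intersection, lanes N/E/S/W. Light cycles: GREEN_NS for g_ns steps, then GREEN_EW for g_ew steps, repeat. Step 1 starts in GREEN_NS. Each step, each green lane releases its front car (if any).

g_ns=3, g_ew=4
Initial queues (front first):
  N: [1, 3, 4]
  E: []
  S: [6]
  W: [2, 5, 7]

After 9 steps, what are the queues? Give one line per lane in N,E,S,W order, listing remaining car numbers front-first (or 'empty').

Step 1 [NS]: N:car1-GO,E:wait,S:car6-GO,W:wait | queues: N=2 E=0 S=0 W=3
Step 2 [NS]: N:car3-GO,E:wait,S:empty,W:wait | queues: N=1 E=0 S=0 W=3
Step 3 [NS]: N:car4-GO,E:wait,S:empty,W:wait | queues: N=0 E=0 S=0 W=3
Step 4 [EW]: N:wait,E:empty,S:wait,W:car2-GO | queues: N=0 E=0 S=0 W=2
Step 5 [EW]: N:wait,E:empty,S:wait,W:car5-GO | queues: N=0 E=0 S=0 W=1
Step 6 [EW]: N:wait,E:empty,S:wait,W:car7-GO | queues: N=0 E=0 S=0 W=0

N: empty
E: empty
S: empty
W: empty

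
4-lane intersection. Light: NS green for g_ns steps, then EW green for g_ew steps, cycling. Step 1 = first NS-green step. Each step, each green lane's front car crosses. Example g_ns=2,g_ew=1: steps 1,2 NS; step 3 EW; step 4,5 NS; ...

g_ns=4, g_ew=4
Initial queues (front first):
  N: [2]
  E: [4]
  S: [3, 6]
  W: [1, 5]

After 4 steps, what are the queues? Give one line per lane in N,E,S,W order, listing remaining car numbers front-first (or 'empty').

Step 1 [NS]: N:car2-GO,E:wait,S:car3-GO,W:wait | queues: N=0 E=1 S=1 W=2
Step 2 [NS]: N:empty,E:wait,S:car6-GO,W:wait | queues: N=0 E=1 S=0 W=2
Step 3 [NS]: N:empty,E:wait,S:empty,W:wait | queues: N=0 E=1 S=0 W=2
Step 4 [NS]: N:empty,E:wait,S:empty,W:wait | queues: N=0 E=1 S=0 W=2

N: empty
E: 4
S: empty
W: 1 5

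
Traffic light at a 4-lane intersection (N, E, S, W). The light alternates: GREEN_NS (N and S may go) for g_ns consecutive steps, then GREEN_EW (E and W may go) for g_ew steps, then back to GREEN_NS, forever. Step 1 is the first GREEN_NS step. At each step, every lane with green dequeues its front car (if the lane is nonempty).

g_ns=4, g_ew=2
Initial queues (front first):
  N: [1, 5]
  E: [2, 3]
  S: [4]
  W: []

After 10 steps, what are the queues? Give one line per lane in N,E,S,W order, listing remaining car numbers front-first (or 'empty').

Step 1 [NS]: N:car1-GO,E:wait,S:car4-GO,W:wait | queues: N=1 E=2 S=0 W=0
Step 2 [NS]: N:car5-GO,E:wait,S:empty,W:wait | queues: N=0 E=2 S=0 W=0
Step 3 [NS]: N:empty,E:wait,S:empty,W:wait | queues: N=0 E=2 S=0 W=0
Step 4 [NS]: N:empty,E:wait,S:empty,W:wait | queues: N=0 E=2 S=0 W=0
Step 5 [EW]: N:wait,E:car2-GO,S:wait,W:empty | queues: N=0 E=1 S=0 W=0
Step 6 [EW]: N:wait,E:car3-GO,S:wait,W:empty | queues: N=0 E=0 S=0 W=0

N: empty
E: empty
S: empty
W: empty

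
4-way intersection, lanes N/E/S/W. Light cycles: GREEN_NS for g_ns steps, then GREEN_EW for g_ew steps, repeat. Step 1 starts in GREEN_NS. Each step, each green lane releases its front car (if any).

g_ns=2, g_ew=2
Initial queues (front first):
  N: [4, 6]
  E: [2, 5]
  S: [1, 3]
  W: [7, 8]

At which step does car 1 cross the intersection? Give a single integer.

Step 1 [NS]: N:car4-GO,E:wait,S:car1-GO,W:wait | queues: N=1 E=2 S=1 W=2
Step 2 [NS]: N:car6-GO,E:wait,S:car3-GO,W:wait | queues: N=0 E=2 S=0 W=2
Step 3 [EW]: N:wait,E:car2-GO,S:wait,W:car7-GO | queues: N=0 E=1 S=0 W=1
Step 4 [EW]: N:wait,E:car5-GO,S:wait,W:car8-GO | queues: N=0 E=0 S=0 W=0
Car 1 crosses at step 1

1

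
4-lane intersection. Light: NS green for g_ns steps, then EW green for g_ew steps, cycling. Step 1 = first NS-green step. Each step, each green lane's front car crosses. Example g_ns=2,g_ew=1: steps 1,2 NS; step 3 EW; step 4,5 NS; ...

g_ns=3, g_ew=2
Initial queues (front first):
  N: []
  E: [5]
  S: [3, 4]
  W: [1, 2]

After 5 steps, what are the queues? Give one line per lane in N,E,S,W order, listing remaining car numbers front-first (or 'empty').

Step 1 [NS]: N:empty,E:wait,S:car3-GO,W:wait | queues: N=0 E=1 S=1 W=2
Step 2 [NS]: N:empty,E:wait,S:car4-GO,W:wait | queues: N=0 E=1 S=0 W=2
Step 3 [NS]: N:empty,E:wait,S:empty,W:wait | queues: N=0 E=1 S=0 W=2
Step 4 [EW]: N:wait,E:car5-GO,S:wait,W:car1-GO | queues: N=0 E=0 S=0 W=1
Step 5 [EW]: N:wait,E:empty,S:wait,W:car2-GO | queues: N=0 E=0 S=0 W=0

N: empty
E: empty
S: empty
W: empty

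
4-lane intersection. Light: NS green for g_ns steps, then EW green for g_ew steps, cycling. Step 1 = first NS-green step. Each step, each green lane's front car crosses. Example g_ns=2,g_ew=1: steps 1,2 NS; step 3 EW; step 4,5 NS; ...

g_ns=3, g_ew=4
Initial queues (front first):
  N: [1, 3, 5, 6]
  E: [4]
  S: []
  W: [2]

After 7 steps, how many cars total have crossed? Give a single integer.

Step 1 [NS]: N:car1-GO,E:wait,S:empty,W:wait | queues: N=3 E=1 S=0 W=1
Step 2 [NS]: N:car3-GO,E:wait,S:empty,W:wait | queues: N=2 E=1 S=0 W=1
Step 3 [NS]: N:car5-GO,E:wait,S:empty,W:wait | queues: N=1 E=1 S=0 W=1
Step 4 [EW]: N:wait,E:car4-GO,S:wait,W:car2-GO | queues: N=1 E=0 S=0 W=0
Step 5 [EW]: N:wait,E:empty,S:wait,W:empty | queues: N=1 E=0 S=0 W=0
Step 6 [EW]: N:wait,E:empty,S:wait,W:empty | queues: N=1 E=0 S=0 W=0
Step 7 [EW]: N:wait,E:empty,S:wait,W:empty | queues: N=1 E=0 S=0 W=0
Cars crossed by step 7: 5

Answer: 5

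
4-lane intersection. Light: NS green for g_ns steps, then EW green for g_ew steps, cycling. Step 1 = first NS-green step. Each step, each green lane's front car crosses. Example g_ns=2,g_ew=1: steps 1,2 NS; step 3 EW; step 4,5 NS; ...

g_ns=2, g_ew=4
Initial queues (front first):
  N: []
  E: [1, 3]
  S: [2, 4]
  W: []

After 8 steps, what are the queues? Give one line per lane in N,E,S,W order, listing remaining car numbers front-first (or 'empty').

Step 1 [NS]: N:empty,E:wait,S:car2-GO,W:wait | queues: N=0 E=2 S=1 W=0
Step 2 [NS]: N:empty,E:wait,S:car4-GO,W:wait | queues: N=0 E=2 S=0 W=0
Step 3 [EW]: N:wait,E:car1-GO,S:wait,W:empty | queues: N=0 E=1 S=0 W=0
Step 4 [EW]: N:wait,E:car3-GO,S:wait,W:empty | queues: N=0 E=0 S=0 W=0

N: empty
E: empty
S: empty
W: empty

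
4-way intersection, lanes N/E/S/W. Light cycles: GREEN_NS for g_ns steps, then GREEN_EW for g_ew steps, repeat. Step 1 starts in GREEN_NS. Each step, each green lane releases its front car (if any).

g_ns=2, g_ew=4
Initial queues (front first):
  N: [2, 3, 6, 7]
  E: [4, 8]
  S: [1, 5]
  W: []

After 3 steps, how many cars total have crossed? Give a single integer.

Answer: 5

Derivation:
Step 1 [NS]: N:car2-GO,E:wait,S:car1-GO,W:wait | queues: N=3 E=2 S=1 W=0
Step 2 [NS]: N:car3-GO,E:wait,S:car5-GO,W:wait | queues: N=2 E=2 S=0 W=0
Step 3 [EW]: N:wait,E:car4-GO,S:wait,W:empty | queues: N=2 E=1 S=0 W=0
Cars crossed by step 3: 5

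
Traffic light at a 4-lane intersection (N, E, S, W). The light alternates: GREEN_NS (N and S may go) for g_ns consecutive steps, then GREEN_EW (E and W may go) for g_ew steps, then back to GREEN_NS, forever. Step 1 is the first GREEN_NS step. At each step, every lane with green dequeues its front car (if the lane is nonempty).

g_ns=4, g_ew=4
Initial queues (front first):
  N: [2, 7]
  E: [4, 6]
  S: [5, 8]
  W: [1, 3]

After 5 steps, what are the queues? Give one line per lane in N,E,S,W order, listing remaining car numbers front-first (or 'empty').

Step 1 [NS]: N:car2-GO,E:wait,S:car5-GO,W:wait | queues: N=1 E=2 S=1 W=2
Step 2 [NS]: N:car7-GO,E:wait,S:car8-GO,W:wait | queues: N=0 E=2 S=0 W=2
Step 3 [NS]: N:empty,E:wait,S:empty,W:wait | queues: N=0 E=2 S=0 W=2
Step 4 [NS]: N:empty,E:wait,S:empty,W:wait | queues: N=0 E=2 S=0 W=2
Step 5 [EW]: N:wait,E:car4-GO,S:wait,W:car1-GO | queues: N=0 E=1 S=0 W=1

N: empty
E: 6
S: empty
W: 3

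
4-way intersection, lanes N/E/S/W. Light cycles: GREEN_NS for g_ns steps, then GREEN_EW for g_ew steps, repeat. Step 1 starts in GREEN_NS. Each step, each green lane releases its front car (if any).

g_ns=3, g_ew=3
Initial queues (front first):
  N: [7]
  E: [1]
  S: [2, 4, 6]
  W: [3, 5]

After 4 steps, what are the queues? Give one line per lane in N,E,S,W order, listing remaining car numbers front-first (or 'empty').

Step 1 [NS]: N:car7-GO,E:wait,S:car2-GO,W:wait | queues: N=0 E=1 S=2 W=2
Step 2 [NS]: N:empty,E:wait,S:car4-GO,W:wait | queues: N=0 E=1 S=1 W=2
Step 3 [NS]: N:empty,E:wait,S:car6-GO,W:wait | queues: N=0 E=1 S=0 W=2
Step 4 [EW]: N:wait,E:car1-GO,S:wait,W:car3-GO | queues: N=0 E=0 S=0 W=1

N: empty
E: empty
S: empty
W: 5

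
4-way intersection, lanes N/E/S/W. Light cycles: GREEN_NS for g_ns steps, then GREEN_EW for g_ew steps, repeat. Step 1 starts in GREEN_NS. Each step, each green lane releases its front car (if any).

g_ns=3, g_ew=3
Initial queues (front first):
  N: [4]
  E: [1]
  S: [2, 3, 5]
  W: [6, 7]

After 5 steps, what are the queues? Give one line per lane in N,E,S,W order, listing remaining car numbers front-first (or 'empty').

Step 1 [NS]: N:car4-GO,E:wait,S:car2-GO,W:wait | queues: N=0 E=1 S=2 W=2
Step 2 [NS]: N:empty,E:wait,S:car3-GO,W:wait | queues: N=0 E=1 S=1 W=2
Step 3 [NS]: N:empty,E:wait,S:car5-GO,W:wait | queues: N=0 E=1 S=0 W=2
Step 4 [EW]: N:wait,E:car1-GO,S:wait,W:car6-GO | queues: N=0 E=0 S=0 W=1
Step 5 [EW]: N:wait,E:empty,S:wait,W:car7-GO | queues: N=0 E=0 S=0 W=0

N: empty
E: empty
S: empty
W: empty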